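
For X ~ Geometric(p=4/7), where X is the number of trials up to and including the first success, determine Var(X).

For X ~ Geometric(p=4/7), where X is the number of trials up to and including the first success:
Var(X) = \frac{21}{16}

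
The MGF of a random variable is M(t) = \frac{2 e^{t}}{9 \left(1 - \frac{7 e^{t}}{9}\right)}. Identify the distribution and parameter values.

The MGF M(t) = \frac{2 e^{t}}{9 \left(1 - \frac{7 e^{t}}{9}\right)} is the standard form for the Geometric distribution.
Comparing with the known MGF formula identifies: Geometric(p=2/9), X = trial number of first success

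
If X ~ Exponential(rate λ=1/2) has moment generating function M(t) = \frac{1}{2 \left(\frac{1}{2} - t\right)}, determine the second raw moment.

To find E[X^2], compute M^(2)(0):
M^(1)(t) = \frac{1}{2 \left(\frac{1}{2} - t\right)^{2}}
M^(2)(t) = \frac{1}{\left(\frac{1}{2} - t\right)^{3}}
M^(2)(0) = 8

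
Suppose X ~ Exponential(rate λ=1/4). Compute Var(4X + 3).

For X ~ Exponential(rate λ=1/4):
Var(X) = 16
Var(4X + 3) = (4)² × Var(X) = 16 × 16 = 256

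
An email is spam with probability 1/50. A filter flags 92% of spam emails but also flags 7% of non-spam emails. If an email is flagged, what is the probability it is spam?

Let D = the rare event, + = positive/flagged.
P(D) = 1/50
P(+|D) = 92/100 = 23/25
P(+|D') = 7/100
P(+) = P(+|D)P(D) + P(+|D')P(D')
     = \frac{23}{25} × \frac{1}{50} + \frac{7}{100} × \frac{49}{50}
     = \frac{87}{1000}
P(D|+) = P(+|D)P(D)/P(+) = \frac{92}{435}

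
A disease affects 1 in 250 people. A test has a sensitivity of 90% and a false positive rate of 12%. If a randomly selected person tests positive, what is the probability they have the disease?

Let D = the rare event, + = positive/flagged.
P(D) = 1/250
P(+|D) = 90/100 = 9/10
P(+|D') = 12/100 = 3/25
P(+) = P(+|D)P(D) + P(+|D')P(D')
     = \frac{9}{10} × \frac{1}{250} + \frac{3}{25} × \frac{249}{250}
     = \frac{1539}{12500}
P(D|+) = P(+|D)P(D)/P(+) = \frac{5}{171}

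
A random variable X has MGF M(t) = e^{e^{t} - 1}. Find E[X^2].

To find E[X^2], compute M^(2)(0):
M^(1)(t) = e^{t} e^{e^{t} - 1}
M^(2)(t) = e^{2 t} e^{e^{t} - 1} + e^{t} e^{e^{t} - 1}
M^(2)(0) = 2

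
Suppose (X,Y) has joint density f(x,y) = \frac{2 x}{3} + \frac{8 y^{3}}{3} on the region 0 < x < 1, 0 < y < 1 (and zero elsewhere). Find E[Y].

E[Y] = ∫_0^1 ∫_0^1 y × f(x,y) dx dy
= \frac{7}{10}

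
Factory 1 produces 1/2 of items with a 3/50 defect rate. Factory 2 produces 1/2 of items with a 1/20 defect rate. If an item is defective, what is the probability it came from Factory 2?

Using Bayes' theorem:
P(F1) = 1/2, P(D|F1) = 3/50
P(F2) = 1/2, P(D|F2) = 1/20
P(D) = P(D|F1)P(F1) + P(D|F2)P(F2)
     = \frac{11}{200}
P(F2|D) = P(D|F2)P(F2) / P(D)
= \frac{5}{11}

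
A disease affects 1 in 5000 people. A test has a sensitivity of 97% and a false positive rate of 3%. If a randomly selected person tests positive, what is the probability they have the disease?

Let D = the rare event, + = positive/flagged.
P(D) = 1/5000
P(+|D) = 97/100
P(+|D') = 3/100
P(+) = P(+|D)P(D) + P(+|D')P(D')
     = \frac{97}{100} × \frac{1}{5000} + \frac{3}{100} × \frac{4999}{5000}
     = \frac{7547}{250000}
P(D|+) = P(+|D)P(D)/P(+) = \frac{97}{15094}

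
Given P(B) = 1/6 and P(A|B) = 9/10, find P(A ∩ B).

By definition, P(A|B) = P(A ∩ B) / P(B)
So P(A ∩ B) = P(A|B) × P(B)
= 9/10 × 1/6
= 3/20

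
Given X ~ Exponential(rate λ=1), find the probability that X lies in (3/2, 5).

P(3/2 < X < 5) = ∫_{3/2}^{5} f(x) dx
where f(x) = e^{- x}
= - \frac{1}{e^{5}} + e^{- \frac{3}{2}}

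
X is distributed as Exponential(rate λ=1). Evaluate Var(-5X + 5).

For X ~ Exponential(rate λ=1):
Var(X) = 1
Var(-5X + 5) = (-5)² × Var(X) = 25 × 1 = 25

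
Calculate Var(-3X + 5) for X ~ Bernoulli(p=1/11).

For X ~ Bernoulli(p=1/11):
Var(X) = \frac{10}{121}
Var(-3X + 5) = (-3)² × Var(X) = 9 × \frac{10}{121} = \frac{90}{121}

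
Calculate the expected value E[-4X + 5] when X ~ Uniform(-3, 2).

For X ~ Uniform(-3, 2):
E[X] = - \frac{1}{2}
E[-4X + 5] = -4 × E[X] + 5 = 7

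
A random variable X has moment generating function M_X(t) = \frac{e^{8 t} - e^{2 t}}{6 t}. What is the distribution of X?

The MGF M(t) = \frac{e^{8 t} - e^{2 t}}{6 t} is the standard form for the Uniform distribution.
Comparing with the known MGF formula identifies: Uniform(2, 8)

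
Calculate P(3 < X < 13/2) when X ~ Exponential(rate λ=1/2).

P(3 < X < 13/2) = ∫_{3}^{13/2} f(x) dx
where f(x) = \frac{e^{- \frac{x}{2}}}{2}
= - \frac{1}{e^{\frac{13}{4}}} + e^{- \frac{3}{2}}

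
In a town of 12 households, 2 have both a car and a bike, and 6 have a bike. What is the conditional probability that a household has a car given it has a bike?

P(A ∩ B) = 2/12 = 1/6
P(B) = 6/12 = 1/2
P(A|B) = P(A ∩ B) / P(B) = (1/6) / (1/2) = 1/3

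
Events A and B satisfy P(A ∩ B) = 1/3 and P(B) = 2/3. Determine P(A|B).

P(A|B) = P(A ∩ B) / P(B)
= (1/3) / (2/3)
= 1/2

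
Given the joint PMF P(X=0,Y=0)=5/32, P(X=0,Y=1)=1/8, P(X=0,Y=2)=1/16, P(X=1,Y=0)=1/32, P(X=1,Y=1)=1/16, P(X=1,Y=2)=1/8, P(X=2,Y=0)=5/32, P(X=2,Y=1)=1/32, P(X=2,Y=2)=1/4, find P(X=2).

P(X=2) = P(X=2,Y=0) + P(X=2,Y=1) + P(X=2,Y=2)
= 5/32 + 1/32 + 1/4
= 7/16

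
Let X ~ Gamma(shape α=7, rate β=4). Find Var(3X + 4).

For X ~ Gamma(shape α=7, rate β=4):
Var(X) = \frac{7}{16}
Var(3X + 4) = (3)² × Var(X) = 9 × \frac{7}{16} = \frac{63}{16}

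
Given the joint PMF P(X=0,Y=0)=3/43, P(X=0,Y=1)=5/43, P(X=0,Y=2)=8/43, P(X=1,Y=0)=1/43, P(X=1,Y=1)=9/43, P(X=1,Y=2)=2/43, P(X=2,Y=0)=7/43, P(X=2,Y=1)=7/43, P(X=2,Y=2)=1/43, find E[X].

First find marginal of X:
P(X=0) = 16/43
P(X=1) = 12/43
P(X=2) = 15/43
E[X] = 0 × 16/43 + 1 × 12/43 + 2 × 15/43 = 42/43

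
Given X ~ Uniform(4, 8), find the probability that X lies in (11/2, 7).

P(11/2 < X < 7) = ∫_{11/2}^{7} f(x) dx
where f(x) = \frac{1}{4}
= \frac{3}{8}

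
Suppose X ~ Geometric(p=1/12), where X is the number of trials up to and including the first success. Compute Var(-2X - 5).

For X ~ Geometric(p=1/12), where X is the number of trials up to and including the first success:
Var(X) = 132
Var(-2X - 5) = (-2)² × Var(X) = 4 × 132 = 528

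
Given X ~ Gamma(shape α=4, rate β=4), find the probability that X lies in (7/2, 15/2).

P(7/2 < X < 15/2) = ∫_{7/2}^{15/2} f(x) dx
where f(x) = \frac{128 x^{3} e^{- 4 x}}{3}
= \frac{-14943 + 1711 e^{16}}{3 e^{30}}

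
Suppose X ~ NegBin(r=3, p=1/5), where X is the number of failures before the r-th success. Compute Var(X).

For X ~ NegBin(r=3, p=1/5), where X is the number of failures before the r-th success:
Var(X) = 60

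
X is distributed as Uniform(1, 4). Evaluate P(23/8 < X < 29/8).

P(23/8 < X < 29/8) = ∫_{23/8}^{29/8} f(x) dx
where f(x) = \frac{1}{3}
= \frac{1}{4}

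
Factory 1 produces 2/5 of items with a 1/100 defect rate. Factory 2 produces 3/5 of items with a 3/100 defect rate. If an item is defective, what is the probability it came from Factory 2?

Using Bayes' theorem:
P(F1) = 2/5, P(D|F1) = 1/100
P(F2) = 3/5, P(D|F2) = 3/100
P(D) = P(D|F1)P(F1) + P(D|F2)P(F2)
     = \frac{11}{500}
P(F2|D) = P(D|F2)P(F2) / P(D)
= \frac{9}{11}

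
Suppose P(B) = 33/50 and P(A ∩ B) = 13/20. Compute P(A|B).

P(A|B) = P(A ∩ B) / P(B)
= (13/20) / (33/50)
= 65/66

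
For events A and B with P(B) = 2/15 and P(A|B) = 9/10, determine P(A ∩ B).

By definition, P(A|B) = P(A ∩ B) / P(B)
So P(A ∩ B) = P(A|B) × P(B)
= 9/10 × 2/15
= 3/25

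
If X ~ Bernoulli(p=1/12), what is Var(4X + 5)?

For X ~ Bernoulli(p=1/12):
Var(X) = \frac{11}{144}
Var(4X + 5) = (4)² × Var(X) = 16 × \frac{11}{144} = \frac{11}{9}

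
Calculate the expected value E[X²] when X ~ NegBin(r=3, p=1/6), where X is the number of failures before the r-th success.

Using the identity E[X²] = Var(X) + (E[X])²:
E[X] = 15
Var(X) = 90
E[X²] = 90 + (15)²
= 315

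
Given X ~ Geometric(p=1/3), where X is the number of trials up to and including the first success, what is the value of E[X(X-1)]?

E[X(X-1)] = E[X² - X] = E[X²] - E[X]
E[X] = 3
E[X²] = Var(X) + (E[X])² = 6 + (3)² = 15
E[X(X-1)] = 15 - 3 = 12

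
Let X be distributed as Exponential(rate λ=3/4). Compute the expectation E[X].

For X ~ Exponential(rate λ=3/4), the expected value is:
E[X] = \frac{4}{3}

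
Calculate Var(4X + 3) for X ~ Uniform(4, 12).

For X ~ Uniform(4, 12):
Var(X) = \frac{16}{3}
Var(4X + 3) = (4)² × Var(X) = 16 × \frac{16}{3} = \frac{256}{3}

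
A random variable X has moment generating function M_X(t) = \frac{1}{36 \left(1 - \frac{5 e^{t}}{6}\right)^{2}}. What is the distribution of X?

The MGF M(t) = \frac{1}{36 \left(1 - \frac{5 e^{t}}{6}\right)^{2}} is the standard form for the NegativeBinomial distribution.
Comparing with the known MGF formula identifies: NegBin(r=2, p=1/6), X = failures before r-th success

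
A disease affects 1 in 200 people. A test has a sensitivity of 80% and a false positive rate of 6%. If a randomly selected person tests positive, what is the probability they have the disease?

Let D = the rare event, + = positive/flagged.
P(D) = 1/200
P(+|D) = 80/100 = 4/5
P(+|D') = 6/100 = 3/50
P(+) = P(+|D)P(D) + P(+|D')P(D')
     = \frac{4}{5} × \frac{1}{200} + \frac{3}{50} × \frac{199}{200}
     = \frac{637}{10000}
P(D|+) = P(+|D)P(D)/P(+) = \frac{40}{637}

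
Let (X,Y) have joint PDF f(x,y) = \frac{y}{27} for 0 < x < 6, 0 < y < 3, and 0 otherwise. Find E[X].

f_X(x) = ∫_0^3 \frac{y}{27} dy = \frac{1}{6}
E[X] = ∫_0^6 x × (\frac{1}{6}) dx = 3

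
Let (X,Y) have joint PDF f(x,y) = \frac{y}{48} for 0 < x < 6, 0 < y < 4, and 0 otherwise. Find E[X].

f_X(x) = ∫_0^4 \frac{y}{48} dy = \frac{1}{6}
E[X] = ∫_0^6 x × (\frac{1}{6}) dx = 3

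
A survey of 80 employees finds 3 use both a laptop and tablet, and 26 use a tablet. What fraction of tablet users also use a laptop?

P(A ∩ B) = 3/80
P(B) = 26/80 = 13/40
P(A|B) = P(A ∩ B) / P(B) = (3/80) / (13/40) = 3/26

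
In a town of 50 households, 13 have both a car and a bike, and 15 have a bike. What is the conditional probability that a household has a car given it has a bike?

P(A ∩ B) = 13/50
P(B) = 15/50 = 3/10
P(A|B) = P(A ∩ B) / P(B) = (13/50) / (3/10) = 13/15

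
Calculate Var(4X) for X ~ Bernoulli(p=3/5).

For X ~ Bernoulli(p=3/5):
Var(X) = \frac{6}{25}
Var(4X) = (4)² × Var(X) = 16 × \frac{6}{25} = \frac{96}{25}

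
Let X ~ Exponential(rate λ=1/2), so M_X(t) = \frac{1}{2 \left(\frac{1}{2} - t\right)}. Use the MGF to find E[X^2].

To find E[X^2], compute M^(2)(0):
M^(1)(t) = \frac{1}{2 \left(\frac{1}{2} - t\right)^{2}}
M^(2)(t) = \frac{1}{\left(\frac{1}{2} - t\right)^{3}}
M^(2)(0) = 8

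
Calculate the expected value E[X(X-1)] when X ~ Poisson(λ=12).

E[X(X-1)] = E[X² - X] = E[X²] - E[X]
E[X] = 12
E[X²] = Var(X) + (E[X])² = 12 + (12)² = 156
E[X(X-1)] = 156 - 12 = 144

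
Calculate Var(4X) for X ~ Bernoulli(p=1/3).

For X ~ Bernoulli(p=1/3):
Var(X) = \frac{2}{9}
Var(4X) = (4)² × Var(X) = 16 × \frac{2}{9} = \frac{32}{9}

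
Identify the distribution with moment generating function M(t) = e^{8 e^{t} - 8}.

The MGF M(t) = e^{8 e^{t} - 8} is the standard form for the Poisson distribution.
Comparing with the known MGF formula identifies: Poisson(λ=8)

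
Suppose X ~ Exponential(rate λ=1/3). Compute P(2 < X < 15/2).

P(2 < X < 15/2) = ∫_{2}^{15/2} f(x) dx
where f(x) = \frac{e^{- \frac{x}{3}}}{3}
= - \frac{1}{e^{\frac{5}{2}}} + e^{- \frac{2}{3}}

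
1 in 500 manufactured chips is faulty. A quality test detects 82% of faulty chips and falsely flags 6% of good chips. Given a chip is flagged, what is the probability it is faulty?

Let D = the rare event, + = positive/flagged.
P(D) = 1/500
P(+|D) = 82/100 = 41/50
P(+|D') = 6/100 = 3/50
P(+) = P(+|D)P(D) + P(+|D')P(D')
     = \frac{41}{50} × \frac{1}{500} + \frac{3}{50} × \frac{499}{500}
     = \frac{769}{12500}
P(D|+) = P(+|D)P(D)/P(+) = \frac{41}{1538}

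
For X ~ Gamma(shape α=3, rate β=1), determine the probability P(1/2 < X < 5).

P(1/2 < X < 5) = ∫_{1/2}^{5} f(x) dx
where f(x) = \frac{x^{2} e^{- x}}{2}
= - \frac{37}{2 e^{5}} + \frac{13}{8 e^{\frac{1}{2}}}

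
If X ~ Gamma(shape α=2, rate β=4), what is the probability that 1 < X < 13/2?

P(1 < X < 13/2) = ∫_{1}^{13/2} f(x) dx
where f(x) = 16 x e^{- 4 x}
= \frac{-27 + 5 e^{22}}{e^{26}}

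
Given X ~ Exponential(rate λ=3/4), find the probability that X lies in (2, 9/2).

P(2 < X < 9/2) = ∫_{2}^{9/2} f(x) dx
where f(x) = \frac{3 e^{- \frac{3 x}{4}}}{4}
= - \frac{1}{e^{\frac{27}{8}}} + e^{- \frac{3}{2}}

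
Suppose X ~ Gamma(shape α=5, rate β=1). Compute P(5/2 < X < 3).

P(5/2 < X < 3) = ∫_{5/2}^{3} f(x) dx
where f(x) = \frac{x^{4} e^{- x}}{24}
= - \frac{131}{8 e^{3}} + \frac{4169}{384 e^{\frac{5}{2}}}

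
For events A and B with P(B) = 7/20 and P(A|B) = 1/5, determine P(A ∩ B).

By definition, P(A|B) = P(A ∩ B) / P(B)
So P(A ∩ B) = P(A|B) × P(B)
= 1/5 × 7/20
= 7/100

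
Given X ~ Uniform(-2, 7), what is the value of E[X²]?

Using the identity E[X²] = Var(X) + (E[X])²:
E[X] = \frac{5}{2}
Var(X) = \frac{27}{4}
E[X²] = \frac{27}{4} + (\frac{5}{2})²
= 13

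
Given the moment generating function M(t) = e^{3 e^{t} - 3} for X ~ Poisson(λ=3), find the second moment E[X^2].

To find E[X^2], compute M^(2)(0):
M^(1)(t) = 3 e^{t} e^{3 e^{t} - 3}
M^(2)(t) = 9 e^{2 t} e^{3 e^{t} - 3} + 3 e^{t} e^{3 e^{t} - 3}
M^(2)(0) = 12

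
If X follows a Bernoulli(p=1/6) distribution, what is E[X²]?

Using the identity E[X²] = Var(X) + (E[X])²:
E[X] = \frac{1}{6}
Var(X) = \frac{5}{36}
E[X²] = \frac{5}{36} + (\frac{1}{6})²
= \frac{1}{6}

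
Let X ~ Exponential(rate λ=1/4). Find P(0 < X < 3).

P(0 < X < 3) = ∫_{0}^{3} f(x) dx
where f(x) = \frac{e^{- \frac{x}{4}}}{4}
= 1 - e^{- \frac{3}{4}}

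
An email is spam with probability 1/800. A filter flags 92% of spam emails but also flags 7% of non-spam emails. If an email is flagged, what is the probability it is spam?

Let D = the rare event, + = positive/flagged.
P(D) = 1/800
P(+|D) = 92/100 = 23/25
P(+|D') = 7/100
P(+) = P(+|D)P(D) + P(+|D')P(D')
     = \frac{23}{25} × \frac{1}{800} + \frac{7}{100} × \frac{799}{800}
     = \frac{1137}{16000}
P(D|+) = P(+|D)P(D)/P(+) = \frac{92}{5685}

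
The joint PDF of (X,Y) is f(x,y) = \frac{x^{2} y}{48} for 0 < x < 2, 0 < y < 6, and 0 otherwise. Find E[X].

f_X(x) = ∫_0^6 \frac{x^{2} y}{48} dy = \frac{3 x^{2}}{8}
E[X] = ∫_0^2 x × (\frac{3 x^{2}}{8}) dx = \frac{3}{2}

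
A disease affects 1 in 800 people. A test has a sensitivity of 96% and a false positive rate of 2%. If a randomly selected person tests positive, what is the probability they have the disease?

Let D = the rare event, + = positive/flagged.
P(D) = 1/800
P(+|D) = 96/100 = 24/25
P(+|D') = 2/100 = 1/50
P(+) = P(+|D)P(D) + P(+|D')P(D')
     = \frac{24}{25} × \frac{1}{800} + \frac{1}{50} × \frac{799}{800}
     = \frac{847}{40000}
P(D|+) = P(+|D)P(D)/P(+) = \frac{48}{847}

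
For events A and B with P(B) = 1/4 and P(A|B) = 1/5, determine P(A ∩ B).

By definition, P(A|B) = P(A ∩ B) / P(B)
So P(A ∩ B) = P(A|B) × P(B)
= 1/5 × 1/4
= 1/20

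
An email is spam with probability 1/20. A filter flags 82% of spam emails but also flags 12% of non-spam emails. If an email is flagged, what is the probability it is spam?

Let D = the rare event, + = positive/flagged.
P(D) = 1/20
P(+|D) = 82/100 = 41/50
P(+|D') = 12/100 = 3/25
P(+) = P(+|D)P(D) + P(+|D')P(D')
     = \frac{41}{50} × \frac{1}{20} + \frac{3}{25} × \frac{19}{20}
     = \frac{31}{200}
P(D|+) = P(+|D)P(D)/P(+) = \frac{41}{155}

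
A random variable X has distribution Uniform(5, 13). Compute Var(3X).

For X ~ Uniform(5, 13):
Var(X) = \frac{16}{3}
Var(3X) = (3)² × Var(X) = 9 × \frac{16}{3} = 48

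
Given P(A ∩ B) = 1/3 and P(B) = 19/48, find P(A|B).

P(A|B) = P(A ∩ B) / P(B)
= (1/3) / (19/48)
= 16/19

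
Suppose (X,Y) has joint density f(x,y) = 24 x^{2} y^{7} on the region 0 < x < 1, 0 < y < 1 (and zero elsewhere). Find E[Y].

E[Y] = ∫_0^1 ∫_0^1 y × f(x,y) dx dy
= \frac{8}{9}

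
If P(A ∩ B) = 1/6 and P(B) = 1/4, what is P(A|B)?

P(A|B) = P(A ∩ B) / P(B)
= (1/6) / (1/4)
= 2/3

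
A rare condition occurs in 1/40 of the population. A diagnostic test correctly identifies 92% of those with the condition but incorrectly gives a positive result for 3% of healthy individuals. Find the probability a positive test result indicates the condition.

Let D = the rare event, + = positive/flagged.
P(D) = 1/40
P(+|D) = 92/100 = 23/25
P(+|D') = 3/100
P(+) = P(+|D)P(D) + P(+|D')P(D')
     = \frac{23}{25} × \frac{1}{40} + \frac{3}{100} × \frac{39}{40}
     = \frac{209}{4000}
P(D|+) = P(+|D)P(D)/P(+) = \frac{92}{209}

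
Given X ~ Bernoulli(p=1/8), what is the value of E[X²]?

Using the identity E[X²] = Var(X) + (E[X])²:
E[X] = \frac{1}{8}
Var(X) = \frac{7}{64}
E[X²] = \frac{7}{64} + (\frac{1}{8})²
= \frac{1}{8}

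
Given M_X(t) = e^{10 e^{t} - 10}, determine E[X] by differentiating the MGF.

To find E[X], compute M^(1)(0):
M^(1)(t) = 10 e^{t} e^{10 e^{t} - 10}
M^(1)(0) = 10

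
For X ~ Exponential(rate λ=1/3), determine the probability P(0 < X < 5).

P(0 < X < 5) = ∫_{0}^{5} f(x) dx
where f(x) = \frac{e^{- \frac{x}{3}}}{3}
= 1 - e^{- \frac{5}{3}}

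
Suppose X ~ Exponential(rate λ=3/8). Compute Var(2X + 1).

For X ~ Exponential(rate λ=3/8):
Var(X) = \frac{64}{9}
Var(2X + 1) = (2)² × Var(X) = 4 × \frac{64}{9} = \frac{256}{9}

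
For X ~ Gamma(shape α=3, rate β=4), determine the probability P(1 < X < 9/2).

P(1 < X < 9/2) = ∫_{1}^{9/2} f(x) dx
where f(x) = 32 x^{2} e^{- 4 x}
= \frac{-181 + 13 e^{14}}{e^{18}}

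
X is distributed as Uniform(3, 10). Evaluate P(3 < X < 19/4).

P(3 < X < 19/4) = ∫_{3}^{19/4} f(x) dx
where f(x) = \frac{1}{7}
= \frac{1}{4}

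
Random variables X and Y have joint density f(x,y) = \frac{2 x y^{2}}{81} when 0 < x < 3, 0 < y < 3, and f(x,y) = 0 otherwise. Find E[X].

f_X(x) = ∫_0^3 \frac{2 x y^{2}}{81} dy = \frac{2 x}{9}
E[X] = ∫_0^3 x × (\frac{2 x}{9}) dx = 2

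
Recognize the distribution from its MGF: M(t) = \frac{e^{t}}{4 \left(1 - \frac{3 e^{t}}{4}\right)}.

The MGF M(t) = \frac{e^{t}}{4 \left(1 - \frac{3 e^{t}}{4}\right)} is the standard form for the Geometric distribution.
Comparing with the known MGF formula identifies: Geometric(p=1/4), X = trial number of first success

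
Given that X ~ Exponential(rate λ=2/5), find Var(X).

For X ~ Exponential(rate λ=2/5):
Var(X) = \frac{25}{4}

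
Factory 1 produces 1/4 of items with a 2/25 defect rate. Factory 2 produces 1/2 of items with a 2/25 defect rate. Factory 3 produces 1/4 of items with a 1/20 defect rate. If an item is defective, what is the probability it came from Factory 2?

Using Bayes' theorem:
P(F1) = 1/4, P(D|F1) = 2/25
P(F2) = 1/2, P(D|F2) = 2/25
P(F3) = 1/4, P(D|F3) = 1/20
P(D) = P(D|F1)P(F1) + P(D|F2)P(F2) + P(D|F3)P(F3)
     = \frac{29}{400}
P(F2|D) = P(D|F2)P(F2) / P(D)
= \frac{16}{29}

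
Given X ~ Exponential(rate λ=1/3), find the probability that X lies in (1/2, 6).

P(1/2 < X < 6) = ∫_{1/2}^{6} f(x) dx
where f(x) = \frac{e^{- \frac{x}{3}}}{3}
= - \frac{1}{e^{2}} + e^{- \frac{1}{6}}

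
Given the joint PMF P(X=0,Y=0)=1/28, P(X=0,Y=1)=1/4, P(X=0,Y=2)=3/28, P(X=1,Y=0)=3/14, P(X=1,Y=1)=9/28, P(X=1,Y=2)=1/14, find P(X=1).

P(X=1) = P(X=1,Y=0) + P(X=1,Y=1) + P(X=1,Y=2)
= 3/14 + 9/28 + 1/14
= 17/28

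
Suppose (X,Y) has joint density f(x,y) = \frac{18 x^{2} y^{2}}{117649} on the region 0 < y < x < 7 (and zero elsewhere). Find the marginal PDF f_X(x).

f_X(x) = ∫_0^x \frac{18 x^{2} y^{2}}{117649} dy = \frac{6 x^{5}}{117649}
for 0 < x < 7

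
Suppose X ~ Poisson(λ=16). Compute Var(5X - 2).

For X ~ Poisson(λ=16):
Var(X) = 16
Var(5X - 2) = (5)² × Var(X) = 25 × 16 = 400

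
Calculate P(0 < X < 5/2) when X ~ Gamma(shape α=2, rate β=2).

P(0 < X < 5/2) = ∫_{0}^{5/2} f(x) dx
where f(x) = 4 x e^{- 2 x}
= 1 - \frac{6}{e^{5}}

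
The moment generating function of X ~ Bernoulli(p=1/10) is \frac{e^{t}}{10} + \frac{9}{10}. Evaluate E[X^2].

To find E[X^2], compute M^(2)(0):
M^(1)(t) = \frac{e^{t}}{10}
M^(2)(t) = \frac{e^{t}}{10}
M^(2)(0) = \frac{1}{10}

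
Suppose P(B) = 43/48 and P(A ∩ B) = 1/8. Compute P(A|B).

P(A|B) = P(A ∩ B) / P(B)
= (1/8) / (43/48)
= 6/43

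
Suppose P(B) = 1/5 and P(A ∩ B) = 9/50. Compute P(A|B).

P(A|B) = P(A ∩ B) / P(B)
= (9/50) / (1/5)
= 9/10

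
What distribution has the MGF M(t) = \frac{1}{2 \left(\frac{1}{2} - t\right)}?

The MGF M(t) = \frac{1}{2 \left(\frac{1}{2} - t\right)} is the standard form for the Exponential distribution.
Comparing with the known MGF formula identifies: Exponential(rate λ=1/2)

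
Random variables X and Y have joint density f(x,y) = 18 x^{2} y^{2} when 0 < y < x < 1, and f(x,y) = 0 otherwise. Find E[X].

f_X(x) = ∫_0^x 18 x^{2} y^{2} dy = 6 x^{5}
E[X] = ∫_0^1 x × (6 x^{5}) dx = \frac{6}{7}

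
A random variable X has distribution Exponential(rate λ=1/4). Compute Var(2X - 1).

For X ~ Exponential(rate λ=1/4):
Var(X) = 16
Var(2X - 1) = (2)² × Var(X) = 4 × 16 = 64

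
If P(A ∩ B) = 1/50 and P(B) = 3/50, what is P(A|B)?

P(A|B) = P(A ∩ B) / P(B)
= (1/50) / (3/50)
= 1/3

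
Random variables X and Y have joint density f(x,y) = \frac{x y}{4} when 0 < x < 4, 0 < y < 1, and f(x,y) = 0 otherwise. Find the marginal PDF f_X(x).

f_X(x) = ∫_0^1 f(x,y) dy
= ∫_0^1 \frac{x y}{4} dy
= \frac{x}{8} for 0 < x < 4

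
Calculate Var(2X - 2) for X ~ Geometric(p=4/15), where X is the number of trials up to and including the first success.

For X ~ Geometric(p=4/15), where X is the number of trials up to and including the first success:
Var(X) = \frac{165}{16}
Var(2X - 2) = (2)² × Var(X) = 4 × \frac{165}{16} = \frac{165}{4}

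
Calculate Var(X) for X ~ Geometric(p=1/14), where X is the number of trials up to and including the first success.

For X ~ Geometric(p=1/14), where X is the number of trials up to and including the first success:
Var(X) = 182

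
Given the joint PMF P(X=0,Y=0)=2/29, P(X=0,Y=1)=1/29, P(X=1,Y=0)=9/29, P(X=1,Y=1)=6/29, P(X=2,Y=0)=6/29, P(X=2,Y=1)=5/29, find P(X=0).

P(X=0) = P(X=0,Y=0) + P(X=0,Y=1)
= 2/29 + 1/29
= 3/29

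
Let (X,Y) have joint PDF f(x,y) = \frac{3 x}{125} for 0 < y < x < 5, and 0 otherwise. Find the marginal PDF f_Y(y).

f_Y(y) = ∫_y^5 \frac{3 x}{125} dx = \frac{3}{10} - \frac{3 y^{2}}{250}
for 0 < y < 5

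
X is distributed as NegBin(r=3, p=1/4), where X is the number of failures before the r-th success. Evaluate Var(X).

For X ~ NegBin(r=3, p=1/4), where X is the number of failures before the r-th success:
Var(X) = 36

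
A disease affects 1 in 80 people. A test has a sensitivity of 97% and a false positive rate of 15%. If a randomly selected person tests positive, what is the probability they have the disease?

Let D = the rare event, + = positive/flagged.
P(D) = 1/80
P(+|D) = 97/100
P(+|D') = 15/100 = 3/20
P(+) = P(+|D)P(D) + P(+|D')P(D')
     = \frac{97}{100} × \frac{1}{80} + \frac{3}{20} × \frac{79}{80}
     = \frac{641}{4000}
P(D|+) = P(+|D)P(D)/P(+) = \frac{97}{1282}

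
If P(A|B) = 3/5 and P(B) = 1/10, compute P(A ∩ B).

By definition, P(A|B) = P(A ∩ B) / P(B)
So P(A ∩ B) = P(A|B) × P(B)
= 3/5 × 1/10
= 3/50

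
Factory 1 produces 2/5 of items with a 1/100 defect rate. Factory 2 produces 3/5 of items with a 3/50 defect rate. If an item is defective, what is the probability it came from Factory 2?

Using Bayes' theorem:
P(F1) = 2/5, P(D|F1) = 1/100
P(F2) = 3/5, P(D|F2) = 3/50
P(D) = P(D|F1)P(F1) + P(D|F2)P(F2)
     = \frac{1}{25}
P(F2|D) = P(D|F2)P(F2) / P(D)
= \frac{9}{10}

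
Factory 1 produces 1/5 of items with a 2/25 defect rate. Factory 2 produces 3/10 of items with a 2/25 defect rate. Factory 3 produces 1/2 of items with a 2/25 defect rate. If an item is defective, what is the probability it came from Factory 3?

Using Bayes' theorem:
P(F1) = 1/5, P(D|F1) = 2/25
P(F2) = 3/10, P(D|F2) = 2/25
P(F3) = 1/2, P(D|F3) = 2/25
P(D) = P(D|F1)P(F1) + P(D|F2)P(F2) + P(D|F3)P(F3)
     = \frac{2}{25}
P(F3|D) = P(D|F3)P(F3) / P(D)
= \frac{1}{2}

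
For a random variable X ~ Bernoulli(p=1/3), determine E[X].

For X ~ Bernoulli(p=1/3), the expected value is:
E[X] = \frac{1}{3}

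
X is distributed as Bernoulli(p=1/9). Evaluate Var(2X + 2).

For X ~ Bernoulli(p=1/9):
Var(X) = \frac{8}{81}
Var(2X + 2) = (2)² × Var(X) = 4 × \frac{8}{81} = \frac{32}{81}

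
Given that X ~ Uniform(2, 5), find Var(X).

For X ~ Uniform(2, 5):
Var(X) = \frac{3}{4}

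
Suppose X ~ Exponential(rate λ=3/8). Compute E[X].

For X ~ Exponential(rate λ=3/8), the expected value is:
E[X] = \frac{8}{3}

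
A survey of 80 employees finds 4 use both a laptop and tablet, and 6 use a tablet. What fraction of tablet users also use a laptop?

P(A ∩ B) = 4/80 = 1/20
P(B) = 6/80 = 3/40
P(A|B) = P(A ∩ B) / P(B) = (1/20) / (3/40) = 2/3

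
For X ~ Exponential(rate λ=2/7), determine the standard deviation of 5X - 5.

For X ~ Exponential(rate λ=2/7):
Var(X) = \frac{49}{4}
SD(X) = √(Var(X)) = √(\frac{49}{4}) = \frac{7}{2}
SD(5X - 5) = |5| × SD(X) = 5 × \frac{7}{2} = \frac{35}{2}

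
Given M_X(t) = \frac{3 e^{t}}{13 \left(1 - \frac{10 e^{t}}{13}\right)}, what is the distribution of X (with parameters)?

The MGF M(t) = \frac{3 e^{t}}{13 \left(1 - \frac{10 e^{t}}{13}\right)} is the standard form for the Geometric distribution.
Comparing with the known MGF formula identifies: Geometric(p=3/13), X = trial number of first success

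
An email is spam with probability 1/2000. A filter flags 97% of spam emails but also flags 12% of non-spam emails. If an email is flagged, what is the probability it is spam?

Let D = the rare event, + = positive/flagged.
P(D) = 1/2000
P(+|D) = 97/100
P(+|D') = 12/100 = 3/25
P(+) = P(+|D)P(D) + P(+|D')P(D')
     = \frac{97}{100} × \frac{1}{2000} + \frac{3}{25} × \frac{1999}{2000}
     = \frac{4817}{40000}
P(D|+) = P(+|D)P(D)/P(+) = \frac{97}{24085}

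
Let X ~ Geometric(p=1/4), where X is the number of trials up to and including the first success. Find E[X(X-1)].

E[X(X-1)] = E[X² - X] = E[X²] - E[X]
E[X] = 4
E[X²] = Var(X) + (E[X])² = 12 + (4)² = 28
E[X(X-1)] = 28 - 4 = 24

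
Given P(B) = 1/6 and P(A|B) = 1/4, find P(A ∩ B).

By definition, P(A|B) = P(A ∩ B) / P(B)
So P(A ∩ B) = P(A|B) × P(B)
= 1/4 × 1/6
= 1/24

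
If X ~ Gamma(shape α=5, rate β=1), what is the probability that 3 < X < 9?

P(3 < X < 9) = ∫_{3}^{9} f(x) dx
where f(x) = \frac{x^{4} e^{- x}}{24}
= \frac{-3563 + 131 e^{6}}{8 e^{9}}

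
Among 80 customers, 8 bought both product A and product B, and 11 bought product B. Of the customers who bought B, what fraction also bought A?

P(A ∩ B) = 8/80 = 1/10
P(B) = 11/80
P(A|B) = P(A ∩ B) / P(B) = (1/10) / (11/80) = 8/11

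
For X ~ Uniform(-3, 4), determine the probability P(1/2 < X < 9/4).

P(1/2 < X < 9/4) = ∫_{1/2}^{9/4} f(x) dx
where f(x) = \frac{1}{7}
= \frac{1}{4}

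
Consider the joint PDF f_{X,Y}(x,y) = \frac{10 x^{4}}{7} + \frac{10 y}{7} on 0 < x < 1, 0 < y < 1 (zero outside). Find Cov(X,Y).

E[XY] = ∫∫ xy × f(x,y) dx dy = \frac{5}{14}
E[X] = \frac{25}{42}
E[Y] = \frac{13}{21}
Cov(X,Y) = E[XY] - E[X]E[Y] = - \frac{5}{441}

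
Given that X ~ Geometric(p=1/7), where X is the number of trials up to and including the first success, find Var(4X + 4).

For X ~ Geometric(p=1/7), where X is the number of trials up to and including the first success:
Var(X) = 42
Var(4X + 4) = (4)² × Var(X) = 16 × 42 = 672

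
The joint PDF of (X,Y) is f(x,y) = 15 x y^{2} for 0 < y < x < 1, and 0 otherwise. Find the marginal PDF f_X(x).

f_X(x) = ∫_0^x 15 x y^{2} dy = 5 x^{4}
for 0 < x < 1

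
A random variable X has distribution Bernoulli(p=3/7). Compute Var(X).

For X ~ Bernoulli(p=3/7):
Var(X) = \frac{12}{49}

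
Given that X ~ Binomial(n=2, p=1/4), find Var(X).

For X ~ Binomial(n=2, p=1/4):
Var(X) = \frac{3}{8}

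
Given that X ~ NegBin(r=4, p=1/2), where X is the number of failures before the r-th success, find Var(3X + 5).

For X ~ NegBin(r=4, p=1/2), where X is the number of failures before the r-th success:
Var(X) = 8
Var(3X + 5) = (3)² × Var(X) = 9 × 8 = 72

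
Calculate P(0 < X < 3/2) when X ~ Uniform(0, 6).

P(0 < X < 3/2) = ∫_{0}^{3/2} f(x) dx
where f(x) = \frac{1}{6}
= \frac{1}{4}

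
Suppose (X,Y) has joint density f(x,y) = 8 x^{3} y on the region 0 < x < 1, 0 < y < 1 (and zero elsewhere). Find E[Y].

E[Y] = ∫_0^1 ∫_0^1 y × f(x,y) dx dy
= \frac{2}{3}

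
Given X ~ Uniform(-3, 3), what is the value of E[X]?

For X ~ Uniform(-3, 3), the expected value is:
E[X] = 0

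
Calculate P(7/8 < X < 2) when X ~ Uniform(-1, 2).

P(7/8 < X < 2) = ∫_{7/8}^{2} f(x) dx
where f(x) = \frac{1}{3}
= \frac{3}{8}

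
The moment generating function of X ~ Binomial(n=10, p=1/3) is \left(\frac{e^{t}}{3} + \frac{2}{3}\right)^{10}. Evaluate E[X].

To find E[X], compute M^(1)(0):
M^(1)(t) = \frac{10 \left(\frac{e^{t}}{3} + \frac{2}{3}\right)^{9} e^{t}}{3}
M^(1)(0) = \frac{10}{3}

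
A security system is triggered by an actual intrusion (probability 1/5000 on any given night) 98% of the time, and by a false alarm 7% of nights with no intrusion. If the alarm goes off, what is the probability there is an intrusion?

Let D = the rare event, + = positive/flagged.
P(D) = 1/5000
P(+|D) = 98/100 = 49/50
P(+|D') = 7/100
P(+) = P(+|D)P(D) + P(+|D')P(D')
     = \frac{49}{50} × \frac{1}{5000} + \frac{7}{100} × \frac{4999}{5000}
     = \frac{35091}{500000}
P(D|+) = P(+|D)P(D)/P(+) = \frac{14}{5013}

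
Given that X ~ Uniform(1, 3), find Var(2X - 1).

For X ~ Uniform(1, 3):
Var(X) = \frac{1}{3}
Var(2X - 1) = (2)² × Var(X) = 4 × \frac{1}{3} = \frac{4}{3}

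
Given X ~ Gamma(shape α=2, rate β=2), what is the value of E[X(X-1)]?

E[X(X-1)] = E[X² - X] = E[X²] - E[X]
E[X] = 1
E[X²] = Var(X) + (E[X])² = \frac{1}{2} + (1)² = \frac{3}{2}
E[X(X-1)] = \frac{3}{2} - 1 = \frac{1}{2}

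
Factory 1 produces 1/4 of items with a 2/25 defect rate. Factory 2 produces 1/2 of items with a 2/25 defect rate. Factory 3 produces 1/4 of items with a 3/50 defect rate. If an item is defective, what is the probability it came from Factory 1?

Using Bayes' theorem:
P(F1) = 1/4, P(D|F1) = 2/25
P(F2) = 1/2, P(D|F2) = 2/25
P(F3) = 1/4, P(D|F3) = 3/50
P(D) = P(D|F1)P(F1) + P(D|F2)P(F2) + P(D|F3)P(F3)
     = \frac{3}{40}
P(F1|D) = P(D|F1)P(F1) / P(D)
= \frac{4}{15}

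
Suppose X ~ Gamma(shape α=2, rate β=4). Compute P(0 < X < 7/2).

P(0 < X < 7/2) = ∫_{0}^{7/2} f(x) dx
where f(x) = 16 x e^{- 4 x}
= 1 - \frac{15}{e^{14}}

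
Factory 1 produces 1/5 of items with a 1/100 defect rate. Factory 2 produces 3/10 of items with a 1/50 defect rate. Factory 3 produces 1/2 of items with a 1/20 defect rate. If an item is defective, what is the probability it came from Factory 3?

Using Bayes' theorem:
P(F1) = 1/5, P(D|F1) = 1/100
P(F2) = 3/10, P(D|F2) = 1/50
P(F3) = 1/2, P(D|F3) = 1/20
P(D) = P(D|F1)P(F1) + P(D|F2)P(F2) + P(D|F3)P(F3)
     = \frac{33}{1000}
P(F3|D) = P(D|F3)P(F3) / P(D)
= \frac{25}{33}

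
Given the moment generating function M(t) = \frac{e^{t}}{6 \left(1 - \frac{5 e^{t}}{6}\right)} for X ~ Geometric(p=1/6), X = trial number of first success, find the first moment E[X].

To find E[X], compute M^(1)(0):
M^(1)(t) = \frac{e^{t}}{6 \left(1 - \frac{5 e^{t}}{6}\right)} + \frac{5 e^{2 t}}{36 \left(1 - \frac{5 e^{t}}{6}\right)^{2}}
M^(1)(0) = 6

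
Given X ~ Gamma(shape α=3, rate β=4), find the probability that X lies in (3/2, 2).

P(3/2 < X < 2) = ∫_{3/2}^{2} f(x) dx
where f(x) = 32 x^{2} e^{- 4 x}
= \frac{-41 + 25 e^{2}}{e^{8}}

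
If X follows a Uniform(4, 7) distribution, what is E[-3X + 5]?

For X ~ Uniform(4, 7):
E[X] = \frac{11}{2}
E[-3X + 5] = -3 × E[X] + 5 = - \frac{23}{2}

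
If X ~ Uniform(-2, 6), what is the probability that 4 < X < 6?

P(4 < X < 6) = ∫_{4}^{6} f(x) dx
where f(x) = \frac{1}{8}
= \frac{1}{4}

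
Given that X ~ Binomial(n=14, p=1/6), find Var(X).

For X ~ Binomial(n=14, p=1/6):
Var(X) = \frac{35}{18}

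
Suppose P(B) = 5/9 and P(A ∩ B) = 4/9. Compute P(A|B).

P(A|B) = P(A ∩ B) / P(B)
= (4/9) / (5/9)
= 4/5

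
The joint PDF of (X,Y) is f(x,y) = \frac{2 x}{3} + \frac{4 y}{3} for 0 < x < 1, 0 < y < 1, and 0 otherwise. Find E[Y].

E[Y] = ∫_0^1 ∫_0^1 y × f(x,y) dx dy
= \frac{11}{18}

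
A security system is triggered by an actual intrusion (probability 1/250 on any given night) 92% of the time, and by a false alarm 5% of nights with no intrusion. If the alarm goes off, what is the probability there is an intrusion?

Let D = the rare event, + = positive/flagged.
P(D) = 1/250
P(+|D) = 92/100 = 23/25
P(+|D') = 5/100 = 1/20
P(+) = P(+|D)P(D) + P(+|D')P(D')
     = \frac{23}{25} × \frac{1}{250} + \frac{1}{20} × \frac{249}{250}
     = \frac{1337}{25000}
P(D|+) = P(+|D)P(D)/P(+) = \frac{92}{1337}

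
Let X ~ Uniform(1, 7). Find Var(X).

For X ~ Uniform(1, 7):
Var(X) = 3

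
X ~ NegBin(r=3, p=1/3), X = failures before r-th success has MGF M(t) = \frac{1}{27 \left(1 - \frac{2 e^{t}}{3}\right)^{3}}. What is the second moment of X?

To find E[X^2], compute M^(2)(0):
M^(1)(t) = \frac{2 e^{t}}{27 \left(1 - \frac{2 e^{t}}{3}\right)^{4}}
M^(2)(t) = \frac{2 e^{t}}{27 \left(1 - \frac{2 e^{t}}{3}\right)^{4}} + \frac{16 e^{2 t}}{81 \left(1 - \frac{2 e^{t}}{3}\right)^{5}}
M^(2)(0) = 54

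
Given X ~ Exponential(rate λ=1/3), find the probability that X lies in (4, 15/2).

P(4 < X < 15/2) = ∫_{4}^{15/2} f(x) dx
where f(x) = \frac{e^{- \frac{x}{3}}}{3}
= - \frac{1}{e^{\frac{5}{2}}} + e^{- \frac{4}{3}}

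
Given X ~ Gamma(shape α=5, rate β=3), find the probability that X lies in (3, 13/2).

P(3 < X < 13/2) = ∫_{3}^{13/2} f(x) dx
where f(x) = \frac{81 x^{4} e^{- 3 x}}{8}
= - \frac{956291}{128 e^{\frac{39}{2}}} + \frac{3563}{8 e^{9}}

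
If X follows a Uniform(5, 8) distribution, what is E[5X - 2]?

For X ~ Uniform(5, 8):
E[X] = \frac{13}{2}
E[5X - 2] = 5 × E[X] - 2 = \frac{61}{2}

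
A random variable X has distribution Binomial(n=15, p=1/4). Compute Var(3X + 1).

For X ~ Binomial(n=15, p=1/4):
Var(X) = \frac{45}{16}
Var(3X + 1) = (3)² × Var(X) = 9 × \frac{45}{16} = \frac{405}{16}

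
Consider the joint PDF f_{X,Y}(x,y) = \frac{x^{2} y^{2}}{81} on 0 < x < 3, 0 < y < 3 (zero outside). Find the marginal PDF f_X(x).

f_X(x) = ∫_0^3 f(x,y) dy
= ∫_0^3 \frac{x^{2} y^{2}}{81} dy
= \frac{x^{2}}{9} for 0 < x < 3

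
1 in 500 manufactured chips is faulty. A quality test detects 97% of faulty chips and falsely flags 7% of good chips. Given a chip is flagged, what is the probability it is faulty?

Let D = the rare event, + = positive/flagged.
P(D) = 1/500
P(+|D) = 97/100
P(+|D') = 7/100
P(+) = P(+|D)P(D) + P(+|D')P(D')
     = \frac{97}{100} × \frac{1}{500} + \frac{7}{100} × \frac{499}{500}
     = \frac{359}{5000}
P(D|+) = P(+|D)P(D)/P(+) = \frac{97}{3590}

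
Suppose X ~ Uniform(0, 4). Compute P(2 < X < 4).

P(2 < X < 4) = ∫_{2}^{4} f(x) dx
where f(x) = \frac{1}{4}
= \frac{1}{2}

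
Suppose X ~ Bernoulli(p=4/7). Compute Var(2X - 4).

For X ~ Bernoulli(p=4/7):
Var(X) = \frac{12}{49}
Var(2X - 4) = (2)² × Var(X) = 4 × \frac{12}{49} = \frac{48}{49}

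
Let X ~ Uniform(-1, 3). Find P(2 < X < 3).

P(2 < X < 3) = ∫_{2}^{3} f(x) dx
where f(x) = \frac{1}{4}
= \frac{1}{4}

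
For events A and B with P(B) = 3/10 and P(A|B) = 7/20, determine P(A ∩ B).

By definition, P(A|B) = P(A ∩ B) / P(B)
So P(A ∩ B) = P(A|B) × P(B)
= 7/20 × 3/10
= 21/200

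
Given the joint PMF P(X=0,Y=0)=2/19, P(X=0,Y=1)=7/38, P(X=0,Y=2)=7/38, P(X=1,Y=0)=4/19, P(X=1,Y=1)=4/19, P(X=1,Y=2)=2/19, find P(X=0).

P(X=0) = P(X=0,Y=0) + P(X=0,Y=1) + P(X=0,Y=2)
= 2/19 + 7/38 + 7/38
= 9/19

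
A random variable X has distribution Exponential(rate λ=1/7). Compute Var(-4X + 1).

For X ~ Exponential(rate λ=1/7):
Var(X) = 49
Var(-4X + 1) = (-4)² × Var(X) = 16 × 49 = 784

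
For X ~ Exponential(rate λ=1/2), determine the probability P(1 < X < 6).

P(1 < X < 6) = ∫_{1}^{6} f(x) dx
where f(x) = \frac{e^{- \frac{x}{2}}}{2}
= - \frac{1}{e^{3}} + e^{- \frac{1}{2}}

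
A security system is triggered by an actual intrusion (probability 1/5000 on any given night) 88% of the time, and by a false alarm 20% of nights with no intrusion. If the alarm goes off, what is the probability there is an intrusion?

Let D = the rare event, + = positive/flagged.
P(D) = 1/5000
P(+|D) = 88/100 = 22/25
P(+|D') = 20/100 = 1/5
P(+) = P(+|D)P(D) + P(+|D')P(D')
     = \frac{22}{25} × \frac{1}{5000} + \frac{1}{5} × \frac{4999}{5000}
     = \frac{25017}{125000}
P(D|+) = P(+|D)P(D)/P(+) = \frac{22}{25017}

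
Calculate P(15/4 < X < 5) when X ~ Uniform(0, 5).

P(15/4 < X < 5) = ∫_{15/4}^{5} f(x) dx
where f(x) = \frac{1}{5}
= \frac{1}{4}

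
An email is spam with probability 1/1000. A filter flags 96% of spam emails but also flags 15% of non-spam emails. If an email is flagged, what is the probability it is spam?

Let D = the rare event, + = positive/flagged.
P(D) = 1/1000
P(+|D) = 96/100 = 24/25
P(+|D') = 15/100 = 3/20
P(+) = P(+|D)P(D) + P(+|D')P(D')
     = \frac{24}{25} × \frac{1}{1000} + \frac{3}{20} × \frac{999}{1000}
     = \frac{15081}{100000}
P(D|+) = P(+|D)P(D)/P(+) = \frac{32}{5027}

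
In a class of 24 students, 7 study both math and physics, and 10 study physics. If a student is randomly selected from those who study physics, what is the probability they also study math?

P(A ∩ B) = 7/24
P(B) = 10/24 = 5/12
P(A|B) = P(A ∩ B) / P(B) = (7/24) / (5/12) = 7/10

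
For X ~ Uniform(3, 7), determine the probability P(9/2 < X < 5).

P(9/2 < X < 5) = ∫_{9/2}^{5} f(x) dx
where f(x) = \frac{1}{4}
= \frac{1}{8}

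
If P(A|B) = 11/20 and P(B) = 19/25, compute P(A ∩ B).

By definition, P(A|B) = P(A ∩ B) / P(B)
So P(A ∩ B) = P(A|B) × P(B)
= 11/20 × 19/25
= 209/500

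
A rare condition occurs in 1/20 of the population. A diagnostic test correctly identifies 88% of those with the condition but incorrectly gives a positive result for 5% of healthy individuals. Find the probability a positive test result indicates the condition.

Let D = the rare event, + = positive/flagged.
P(D) = 1/20
P(+|D) = 88/100 = 22/25
P(+|D') = 5/100 = 1/20
P(+) = P(+|D)P(D) + P(+|D')P(D')
     = \frac{22}{25} × \frac{1}{20} + \frac{1}{20} × \frac{19}{20}
     = \frac{183}{2000}
P(D|+) = P(+|D)P(D)/P(+) = \frac{88}{183}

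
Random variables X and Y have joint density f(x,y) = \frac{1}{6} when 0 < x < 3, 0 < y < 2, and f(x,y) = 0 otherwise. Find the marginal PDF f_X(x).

f_X(x) = ∫_0^2 f(x,y) dy
= ∫_0^2 \frac{1}{6} dy
= \frac{1}{3} for 0 < x < 3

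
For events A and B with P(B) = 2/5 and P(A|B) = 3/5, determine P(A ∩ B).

By definition, P(A|B) = P(A ∩ B) / P(B)
So P(A ∩ B) = P(A|B) × P(B)
= 3/5 × 2/5
= 6/25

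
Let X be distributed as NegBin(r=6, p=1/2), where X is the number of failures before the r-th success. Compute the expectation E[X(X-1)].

E[X(X-1)] = E[X² - X] = E[X²] - E[X]
E[X] = 6
E[X²] = Var(X) + (E[X])² = 12 + (6)² = 48
E[X(X-1)] = 48 - 6 = 42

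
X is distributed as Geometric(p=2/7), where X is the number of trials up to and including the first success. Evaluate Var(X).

For X ~ Geometric(p=2/7), where X is the number of trials up to and including the first success:
Var(X) = \frac{35}{4}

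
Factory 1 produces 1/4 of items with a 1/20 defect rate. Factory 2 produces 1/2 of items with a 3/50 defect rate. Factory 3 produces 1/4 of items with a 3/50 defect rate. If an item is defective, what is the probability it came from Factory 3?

Using Bayes' theorem:
P(F1) = 1/4, P(D|F1) = 1/20
P(F2) = 1/2, P(D|F2) = 3/50
P(F3) = 1/4, P(D|F3) = 3/50
P(D) = P(D|F1)P(F1) + P(D|F2)P(F2) + P(D|F3)P(F3)
     = \frac{23}{400}
P(F3|D) = P(D|F3)P(F3) / P(D)
= \frac{6}{23}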